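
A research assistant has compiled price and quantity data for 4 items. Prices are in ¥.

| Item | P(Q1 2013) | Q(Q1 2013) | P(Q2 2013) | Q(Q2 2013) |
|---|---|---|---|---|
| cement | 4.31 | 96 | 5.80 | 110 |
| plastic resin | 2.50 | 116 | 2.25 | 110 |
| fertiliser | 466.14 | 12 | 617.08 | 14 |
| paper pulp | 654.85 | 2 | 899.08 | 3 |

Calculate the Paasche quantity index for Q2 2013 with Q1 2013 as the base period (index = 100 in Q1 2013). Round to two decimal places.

121.96

Paasche quantity index uses current-period prices as weights.
ΣP(Q2 2013)·Q(Q2 2013) = 5.80×110 + 2.25×110 + 617.08×14 + 899.08×3 = 638 + 247.5 + 8639.12 + 2697.24 = 12221.86
ΣP(Q2 2013)·Q(Q1 2013) = 5.80×96 + 2.25×116 + 617.08×12 + 899.08×2 = 556.8 + 261 + 7404.96 + 1798.16 = 10020.92
Index = 12221.86 / 10020.92 × 100 = 121.9635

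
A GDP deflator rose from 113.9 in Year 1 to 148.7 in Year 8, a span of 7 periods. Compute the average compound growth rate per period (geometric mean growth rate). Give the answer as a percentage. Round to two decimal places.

Growth factor = (148.7/113.9)^(1/7) = (1.305531)^(1/7) = 1.038822
Growth rate = 1.038822 − 1 = 0.038822 = 3.8822%

3.88%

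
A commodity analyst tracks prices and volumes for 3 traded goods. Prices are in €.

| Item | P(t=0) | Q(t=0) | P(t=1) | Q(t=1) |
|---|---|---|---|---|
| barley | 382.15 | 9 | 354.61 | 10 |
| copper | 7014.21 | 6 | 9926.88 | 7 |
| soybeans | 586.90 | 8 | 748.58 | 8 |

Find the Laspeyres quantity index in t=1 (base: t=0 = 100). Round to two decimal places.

114.73

Laspeyres quantity index uses base-period prices as weights.
ΣP(t=0)·Q(t=1) = 382.15×10 + 7014.21×7 + 586.90×8 = 3821.5 + 49099.47 + 4695.2 = 57616.17
ΣP(t=0)·Q(t=0) = 382.15×9 + 7014.21×6 + 586.90×8 = 3439.35 + 42085.26 + 4695.2 = 50219.81
Index = 57616.17 / 50219.81 × 100 = 114.7280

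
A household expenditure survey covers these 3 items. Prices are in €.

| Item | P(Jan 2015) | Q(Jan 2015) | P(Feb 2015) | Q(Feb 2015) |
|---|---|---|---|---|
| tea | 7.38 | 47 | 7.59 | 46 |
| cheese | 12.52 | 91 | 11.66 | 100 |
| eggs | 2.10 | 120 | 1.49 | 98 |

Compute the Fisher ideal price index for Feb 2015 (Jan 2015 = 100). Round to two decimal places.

Laspeyres component (base-period weights):
ΣP(Feb 2015)Q(Jan 2015) = 7.59×47 + 11.66×91 + 1.49×120 = 356.73 + 1061.06 + 178.8 = 1596.59
ΣP(Jan 2015)Q(Jan 2015) = 7.38×47 + 12.52×91 + 2.10×120 = 346.86 + 1139.32 + 252 = 1738.18
L = 1596.59 / 1738.18 × 100 = 91.8541
Paasche component (current-period weights):
ΣP(Feb 2015)Q(Feb 2015) = 7.59×46 + 11.66×100 + 1.49×98 = 349.14 + 1166 + 146.02 = 1661.16
ΣP(Jan 2015)Q(Feb 2015) = 7.38×46 + 12.52×100 + 2.10×98 = 339.48 + 1252 + 205.8 = 1797.28
P = 1661.16 / 1797.28 × 100 = 92.4263
Fisher = √(L × P) = √(91.8541 × 92.4263) = 92.1398

92.14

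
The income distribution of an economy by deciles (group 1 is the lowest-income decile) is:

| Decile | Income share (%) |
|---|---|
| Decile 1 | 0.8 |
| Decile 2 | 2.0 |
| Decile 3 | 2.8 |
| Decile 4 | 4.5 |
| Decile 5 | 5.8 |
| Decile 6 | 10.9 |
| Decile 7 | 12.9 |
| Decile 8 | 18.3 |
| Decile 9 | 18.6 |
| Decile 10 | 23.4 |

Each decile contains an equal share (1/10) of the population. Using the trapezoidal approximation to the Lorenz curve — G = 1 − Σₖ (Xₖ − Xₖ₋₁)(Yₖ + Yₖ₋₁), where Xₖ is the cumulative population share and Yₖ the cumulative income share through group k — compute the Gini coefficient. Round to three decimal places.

Cumulative income shares Yₖ: 0.0080, 0.0280, 0.0560, 0.1010, 0.1590, 0.2680, 0.3970, 0.5800, 0.7660, 1.0000
Σ (Xₖ−Xₖ₋₁)(Yₖ+Yₖ₋₁) = (1/10)(0.0080+0.0000) + (1/10)(0.0280+0.0080) + (1/10)(0.0560+0.0280) + (1/10)(0.1010+0.0560) + (1/10)(0.1590+0.1010) + (1/10)(0.2680+0.1590) + (1/10)(0.3970+0.2680) + (1/10)(0.5800+0.3970) + (1/10)(0.7660+0.5800) + (1/10)(1.0000+0.7660)
  = 0.0008 + 0.0036 + 0.0084 + 0.0157 + 0.0260 + 0.0427 + 0.0665 + 0.0977 + 0.1346 + 0.1766 = 0.5726
G = 1 − 0.5726 = 0.4274

0.427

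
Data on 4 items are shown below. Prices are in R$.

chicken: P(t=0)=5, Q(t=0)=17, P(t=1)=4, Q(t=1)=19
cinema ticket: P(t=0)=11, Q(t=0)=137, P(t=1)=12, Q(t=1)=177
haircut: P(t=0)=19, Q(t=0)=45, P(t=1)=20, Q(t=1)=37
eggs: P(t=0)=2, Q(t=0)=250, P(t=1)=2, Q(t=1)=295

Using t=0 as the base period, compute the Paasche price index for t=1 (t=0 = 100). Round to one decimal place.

Paasche price index uses current-period quantities as weights.
ΣP(t=1)·Q(t=1) = 4×19 + 12×177 + 20×37 + 2×295 = 76 + 2124 + 740 + 590 = 3530
ΣP(t=0)·Q(t=1) = 5×19 + 11×177 + 19×37 + 2×295 = 95 + 1947 + 703 + 590 = 3335
Index = 3530 / 3335 × 100 = 105.8471

105.8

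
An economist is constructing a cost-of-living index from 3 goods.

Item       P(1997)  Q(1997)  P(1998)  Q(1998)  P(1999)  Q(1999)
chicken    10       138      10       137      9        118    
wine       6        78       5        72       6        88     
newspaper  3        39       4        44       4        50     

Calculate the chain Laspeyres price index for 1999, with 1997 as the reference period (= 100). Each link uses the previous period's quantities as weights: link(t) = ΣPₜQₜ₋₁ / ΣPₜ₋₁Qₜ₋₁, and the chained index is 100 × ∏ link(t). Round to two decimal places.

Link 1997→1998:
ΣP(1998)Q(1997) = 10×138 + 5×78 + 4×39 = 1380 + 390 + 156 = 1926
ΣP(1997)Q(1997) = 10×138 + 6×78 + 3×39 = 1380 + 468 + 117 = 1965
link = 1926/1965 = 0.980153
Link 1998→1999:
ΣP(1999)Q(1998) = 9×137 + 6×72 + 4×44 = 1233 + 432 + 176 = 1841
ΣP(1998)Q(1998) = 10×137 + 5×72 + 4×44 = 1370 + 360 + 176 = 1906
link = 1841/1906 = 0.965897
Chained index = 100 × 0.980153 × 0.965897 = 94.6727

94.67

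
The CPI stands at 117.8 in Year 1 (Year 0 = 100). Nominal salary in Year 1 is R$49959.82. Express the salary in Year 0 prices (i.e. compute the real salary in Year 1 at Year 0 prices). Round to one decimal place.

42410.7

Real = Nominal ÷ (Index/100) = 49959.82 ÷ (117.8/100)
     = 49959.82 ÷ 1.178 = 42410.7131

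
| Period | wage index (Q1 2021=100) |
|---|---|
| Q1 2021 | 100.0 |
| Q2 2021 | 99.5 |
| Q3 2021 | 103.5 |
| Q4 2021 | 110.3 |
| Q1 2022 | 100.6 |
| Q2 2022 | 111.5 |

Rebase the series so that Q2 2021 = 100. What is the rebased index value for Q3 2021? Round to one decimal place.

104.0

Rebased(Q3 2021) = 103.5 / 99.5 × 100 = 104.0201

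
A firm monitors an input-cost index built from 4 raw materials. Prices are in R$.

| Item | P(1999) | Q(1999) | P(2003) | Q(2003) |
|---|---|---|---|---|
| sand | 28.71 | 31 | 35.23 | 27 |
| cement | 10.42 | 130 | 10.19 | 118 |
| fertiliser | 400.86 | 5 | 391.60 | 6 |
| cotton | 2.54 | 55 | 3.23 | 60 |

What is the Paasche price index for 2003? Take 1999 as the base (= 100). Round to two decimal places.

102.95

Paasche price index uses current-period quantities as weights.
ΣP(2003)·Q(2003) = 35.23×27 + 10.19×118 + 391.60×6 + 3.23×60 = 951.21 + 1202.42 + 2349.6 + 193.8 = 4697.03
ΣP(1999)·Q(2003) = 28.71×27 + 10.42×118 + 400.86×6 + 2.54×60 = 775.17 + 1229.56 + 2405.16 + 152.4 = 4562.29
Index = 4697.03 / 4562.29 × 100 = 102.9533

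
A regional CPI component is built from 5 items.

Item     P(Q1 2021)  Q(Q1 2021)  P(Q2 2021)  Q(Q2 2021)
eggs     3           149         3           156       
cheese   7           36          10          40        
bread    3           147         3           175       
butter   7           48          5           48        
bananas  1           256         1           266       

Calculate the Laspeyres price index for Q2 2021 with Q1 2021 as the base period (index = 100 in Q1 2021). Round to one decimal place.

100.7

Laspeyres price index uses base-period quantities as weights.
ΣP(Q2 2021)·Q(Q1 2021) = 3×149 + 10×36 + 3×147 + 5×48 + 1×256 = 447 + 360 + 441 + 240 + 256 = 1744
ΣP(Q1 2021)·Q(Q1 2021) = 3×149 + 7×36 + 3×147 + 7×48 + 1×256 = 447 + 252 + 441 + 336 + 256 = 1732
Index = 1744 / 1732 × 100 = 100.6928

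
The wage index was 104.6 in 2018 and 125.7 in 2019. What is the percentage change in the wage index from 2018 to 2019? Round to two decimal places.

20.17%

Change = (125.7 − 104.6) / 104.6 × 100
       = 21.1 / 104.6 × 100 = 20.1721%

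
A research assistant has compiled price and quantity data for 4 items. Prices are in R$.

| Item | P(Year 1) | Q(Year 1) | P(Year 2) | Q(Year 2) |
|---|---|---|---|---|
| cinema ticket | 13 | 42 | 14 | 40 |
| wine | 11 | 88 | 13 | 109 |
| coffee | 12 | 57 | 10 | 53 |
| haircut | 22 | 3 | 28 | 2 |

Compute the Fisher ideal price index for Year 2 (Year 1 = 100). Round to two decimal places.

Laspeyres component (base-period weights):
ΣP(Year 2)Q(Year 1) = 14×42 + 13×88 + 10×57 + 28×3 = 588 + 1144 + 570 + 84 = 2386
ΣP(Year 1)Q(Year 1) = 13×42 + 11×88 + 12×57 + 22×3 = 546 + 968 + 684 + 66 = 2264
L = 2386 / 2264 × 100 = 105.3887
Paasche component (current-period weights):
ΣP(Year 2)Q(Year 2) = 14×40 + 13×109 + 10×53 + 28×2 = 560 + 1417 + 530 + 56 = 2563
ΣP(Year 1)Q(Year 2) = 13×40 + 11×109 + 12×53 + 22×2 = 520 + 1199 + 636 + 44 = 2399
P = 2563 / 2399 × 100 = 106.8362
Fisher = √(L × P) = √(105.3887 × 106.8362) = 106.1100

106.11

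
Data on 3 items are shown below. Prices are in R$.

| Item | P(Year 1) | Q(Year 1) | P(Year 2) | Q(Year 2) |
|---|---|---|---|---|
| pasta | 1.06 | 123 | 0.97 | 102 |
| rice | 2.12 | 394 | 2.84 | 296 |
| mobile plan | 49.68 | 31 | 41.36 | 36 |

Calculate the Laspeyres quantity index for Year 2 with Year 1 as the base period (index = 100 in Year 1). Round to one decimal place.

100.7

Laspeyres quantity index uses base-period prices as weights.
ΣP(Year 1)·Q(Year 2) = 1.06×102 + 2.12×296 + 49.68×36 = 108.12 + 627.52 + 1788.48 = 2524.12
ΣP(Year 1)·Q(Year 1) = 1.06×123 + 2.12×394 + 49.68×31 = 130.38 + 835.28 + 1540.08 = 2505.74
Index = 2524.12 / 2505.74 × 100 = 100.7335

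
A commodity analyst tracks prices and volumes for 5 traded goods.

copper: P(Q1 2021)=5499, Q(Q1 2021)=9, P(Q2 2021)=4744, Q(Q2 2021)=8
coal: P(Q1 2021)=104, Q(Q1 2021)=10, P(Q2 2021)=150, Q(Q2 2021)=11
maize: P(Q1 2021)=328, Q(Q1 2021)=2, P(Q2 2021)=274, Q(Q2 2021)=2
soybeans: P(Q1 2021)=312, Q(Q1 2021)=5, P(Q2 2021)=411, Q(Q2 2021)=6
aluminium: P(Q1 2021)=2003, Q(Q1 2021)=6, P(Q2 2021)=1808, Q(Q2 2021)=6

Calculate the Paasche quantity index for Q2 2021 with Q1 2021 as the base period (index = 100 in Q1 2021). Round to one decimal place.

92.7

Paasche quantity index uses current-period prices as weights.
ΣP(Q2 2021)·Q(Q2 2021) = 4744×8 + 150×11 + 274×2 + 411×6 + 1808×6 = 37952 + 1650 + 548 + 2466 + 10848 = 53464
ΣP(Q2 2021)·Q(Q1 2021) = 4744×9 + 150×10 + 274×2 + 411×5 + 1808×6 = 42696 + 1500 + 548 + 2055 + 10848 = 57647
Index = 53464 / 57647 × 100 = 92.7438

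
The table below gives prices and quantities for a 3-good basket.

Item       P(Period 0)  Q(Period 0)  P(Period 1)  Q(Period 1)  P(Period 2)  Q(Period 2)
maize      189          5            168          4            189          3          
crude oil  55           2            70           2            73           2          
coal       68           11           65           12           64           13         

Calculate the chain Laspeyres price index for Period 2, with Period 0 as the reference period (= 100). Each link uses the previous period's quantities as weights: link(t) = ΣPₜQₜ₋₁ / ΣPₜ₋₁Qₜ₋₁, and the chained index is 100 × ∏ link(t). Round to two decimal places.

Link Period 0→Period 1:
ΣP(Period 1)Q(Period 0) = 168×5 + 70×2 + 65×11 = 840 + 140 + 715 = 1695
ΣP(Period 0)Q(Period 0) = 189×5 + 55×2 + 68×11 = 945 + 110 + 748 = 1803
link = 1695/1803 = 0.940100
Link Period 1→Period 2:
ΣP(Period 2)Q(Period 1) = 189×4 + 73×2 + 64×12 = 756 + 146 + 768 = 1670
ΣP(Period 1)Q(Period 1) = 168×4 + 70×2 + 65×12 = 672 + 140 + 780 = 1592
link = 1670/1592 = 1.048995
Chained index = 100 × 0.940100 × 1.048995 = 98.6160

98.62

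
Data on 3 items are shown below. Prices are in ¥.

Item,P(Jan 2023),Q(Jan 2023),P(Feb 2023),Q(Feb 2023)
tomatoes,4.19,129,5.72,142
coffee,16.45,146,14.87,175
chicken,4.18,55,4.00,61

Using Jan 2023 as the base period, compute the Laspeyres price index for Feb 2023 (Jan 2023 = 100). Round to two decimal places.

Laspeyres price index uses base-period quantities as weights.
ΣP(Feb 2023)·Q(Jan 2023) = 5.72×129 + 14.87×146 + 4.00×55 = 737.88 + 2171.02 + 220 = 3128.9
ΣP(Jan 2023)·Q(Jan 2023) = 4.19×129 + 16.45×146 + 4.18×55 = 540.51 + 2401.7 + 229.9 = 3172.11
Index = 3128.9 / 3172.11 × 100 = 98.6378

98.64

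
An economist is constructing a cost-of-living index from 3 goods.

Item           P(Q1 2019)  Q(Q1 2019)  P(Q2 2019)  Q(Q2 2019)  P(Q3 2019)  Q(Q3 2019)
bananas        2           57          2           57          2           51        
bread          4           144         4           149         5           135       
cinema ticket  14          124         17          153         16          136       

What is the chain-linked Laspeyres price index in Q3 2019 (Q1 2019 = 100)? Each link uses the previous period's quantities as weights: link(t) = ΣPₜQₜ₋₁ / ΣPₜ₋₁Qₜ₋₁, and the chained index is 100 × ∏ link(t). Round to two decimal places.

Link Q1 2019→Q2 2019:
ΣP(Q2 2019)Q(Q1 2019) = 2×57 + 4×144 + 17×124 = 114 + 576 + 2108 = 2798
ΣP(Q1 2019)Q(Q1 2019) = 2×57 + 4×144 + 14×124 = 114 + 576 + 1736 = 2426
link = 2798/2426 = 1.153339
Link Q2 2019→Q3 2019:
ΣP(Q3 2019)Q(Q2 2019) = 2×57 + 5×149 + 16×153 = 114 + 745 + 2448 = 3307
ΣP(Q2 2019)Q(Q2 2019) = 2×57 + 4×149 + 17×153 = 114 + 596 + 2601 = 3311
link = 3307/3311 = 0.998792
Chained index = 100 × 1.153339 × 0.998792 = 115.1945

115.19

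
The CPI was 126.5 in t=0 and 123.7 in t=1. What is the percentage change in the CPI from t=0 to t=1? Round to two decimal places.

-2.21%

Change = (123.7 − 126.5) / 126.5 × 100
       = -2.8 / 126.5 × 100 = -2.2134%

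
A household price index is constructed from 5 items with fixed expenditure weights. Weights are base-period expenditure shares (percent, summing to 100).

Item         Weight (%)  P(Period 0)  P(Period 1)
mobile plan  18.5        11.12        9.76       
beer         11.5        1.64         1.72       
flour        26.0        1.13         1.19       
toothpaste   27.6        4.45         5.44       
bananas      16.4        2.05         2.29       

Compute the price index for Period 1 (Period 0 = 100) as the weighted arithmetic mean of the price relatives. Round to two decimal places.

107.74

mobile plan: 18.5 × (9.76/11.12) = 18.5 × 0.877698 = 16.2374
beer: 11.5 × (1.72/1.64) = 11.5 × 1.048780 = 12.0610
flour: 26.0 × (1.19/1.13) = 26.0 × 1.053097 = 27.3805
toothpaste: 27.6 × (5.44/4.45) = 27.6 × 1.222472 = 33.7402
bananas: 16.4 × (2.29/2.05) = 16.4 × 1.117073 = 18.3200
Index = Σ wᵢ·(p₁ᵢ/p₀ᵢ) = 16.2374 + 12.0610 + 27.3805 + 33.7402 + 18.3200 = 107.7391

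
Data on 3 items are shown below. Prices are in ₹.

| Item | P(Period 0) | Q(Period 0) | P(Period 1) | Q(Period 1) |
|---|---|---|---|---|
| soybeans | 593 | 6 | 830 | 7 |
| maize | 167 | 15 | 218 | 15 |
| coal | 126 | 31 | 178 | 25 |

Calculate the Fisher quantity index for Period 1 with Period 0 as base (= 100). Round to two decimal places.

Laspeyres component (base-period weights):
ΣP(Period 0)Q(Period 1) = 593×7 + 167×15 + 126×25 = 4151 + 2505 + 3150 = 9806
ΣP(Period 0)Q(Period 0) = 593×6 + 167×15 + 126×31 = 3558 + 2505 + 3906 = 9969
L = 9806 / 9969 × 100 = 98.3649
Paasche component (current-period weights):
ΣP(Period 1)Q(Period 1) = 830×7 + 218×15 + 178×25 = 5810 + 3270 + 4450 = 13530
ΣP(Period 1)Q(Period 0) = 830×6 + 218×15 + 178×31 = 4980 + 3270 + 5518 = 13768
P = 13530 / 13768 × 100 = 98.2714
Fisher = √(L × P) = √(98.3649 × 98.2714) = 98.3181

98.32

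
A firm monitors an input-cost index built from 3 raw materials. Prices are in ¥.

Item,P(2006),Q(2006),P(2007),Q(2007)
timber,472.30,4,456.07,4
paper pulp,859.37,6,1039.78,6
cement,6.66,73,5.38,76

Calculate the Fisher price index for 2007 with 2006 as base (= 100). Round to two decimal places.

112.23

Laspeyres component (base-period weights):
ΣP(2007)Q(2006) = 456.07×4 + 1039.78×6 + 5.38×73 = 1824.28 + 6238.68 + 392.74 = 8455.7
ΣP(2006)Q(2006) = 472.30×4 + 859.37×6 + 6.66×73 = 1889.2 + 5156.22 + 486.18 = 7531.6
L = 8455.7 / 7531.6 × 100 = 112.2696
Paasche component (current-period weights):
ΣP(2007)Q(2007) = 456.07×4 + 1039.78×6 + 5.38×76 = 1824.28 + 6238.68 + 408.88 = 8471.84
ΣP(2006)Q(2007) = 472.30×4 + 859.37×6 + 6.66×76 = 1889.2 + 5156.22 + 506.16 = 7551.58
P = 8471.84 / 7551.58 × 100 = 112.1863
Fisher = √(L × P) = √(112.2696 × 112.1863) = 112.2280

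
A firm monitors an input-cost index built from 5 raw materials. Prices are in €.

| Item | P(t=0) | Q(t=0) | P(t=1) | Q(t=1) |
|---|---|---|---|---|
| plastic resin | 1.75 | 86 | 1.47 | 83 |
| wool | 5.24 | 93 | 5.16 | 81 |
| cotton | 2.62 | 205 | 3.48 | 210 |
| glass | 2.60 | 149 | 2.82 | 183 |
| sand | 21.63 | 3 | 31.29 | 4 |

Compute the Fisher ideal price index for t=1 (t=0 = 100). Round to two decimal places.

Laspeyres component (base-period weights):
ΣP(t=1)Q(t=0) = 1.47×86 + 5.16×93 + 3.48×205 + 2.82×149 + 31.29×3 = 126.42 + 479.88 + 713.4 + 420.18 + 93.87 = 1833.75
ΣP(t=0)Q(t=0) = 1.75×86 + 5.24×93 + 2.62×205 + 2.60×149 + 21.63×3 = 150.5 + 487.32 + 537.1 + 387.4 + 64.89 = 1627.21
L = 1833.75 / 1627.21 × 100 = 112.6929
Paasche component (current-period weights):
ΣP(t=1)Q(t=1) = 1.47×83 + 5.16×81 + 3.48×210 + 2.82×183 + 31.29×4 = 122.01 + 417.96 + 730.8 + 516.06 + 125.16 = 1911.99
ΣP(t=0)Q(t=1) = 1.75×83 + 5.24×81 + 2.62×210 + 2.60×183 + 21.63×4 = 145.25 + 424.44 + 550.2 + 475.8 + 86.52 = 1682.21
P = 1911.99 / 1682.21 × 100 = 113.6594
Fisher = √(L × P) = √(112.6929 × 113.6594) = 113.1751

113.18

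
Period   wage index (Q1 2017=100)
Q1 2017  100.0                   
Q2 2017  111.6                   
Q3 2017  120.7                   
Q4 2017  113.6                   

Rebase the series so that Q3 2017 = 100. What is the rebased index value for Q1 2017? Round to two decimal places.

82.85

Rebased(Q1 2017) = 100.0 / 120.7 × 100 = 82.8500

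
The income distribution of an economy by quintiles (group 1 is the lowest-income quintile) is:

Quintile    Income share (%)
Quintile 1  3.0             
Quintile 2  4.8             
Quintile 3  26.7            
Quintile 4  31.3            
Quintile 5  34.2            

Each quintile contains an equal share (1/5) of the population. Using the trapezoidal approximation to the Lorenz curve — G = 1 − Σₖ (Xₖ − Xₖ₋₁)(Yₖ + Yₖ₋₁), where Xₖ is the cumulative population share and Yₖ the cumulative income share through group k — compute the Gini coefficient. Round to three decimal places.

0.356

Cumulative income shares Yₖ: 0.0300, 0.0780, 0.3450, 0.6580, 1.0000
Σ (Xₖ−Xₖ₋₁)(Yₖ+Yₖ₋₁) = (1/5)(0.0300+0.0000) + (1/5)(0.0780+0.0300) + (1/5)(0.3450+0.0780) + (1/5)(0.6580+0.3450) + (1/5)(1.0000+0.6580)
  = 0.0060 + 0.0216 + 0.0846 + 0.2006 + 0.3316 = 0.6444
G = 1 − 0.6444 = 0.3556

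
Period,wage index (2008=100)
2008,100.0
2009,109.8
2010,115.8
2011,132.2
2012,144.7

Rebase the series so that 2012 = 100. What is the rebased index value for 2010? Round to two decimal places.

Rebased(2010) = 115.8 / 144.7 × 100 = 80.0276

80.03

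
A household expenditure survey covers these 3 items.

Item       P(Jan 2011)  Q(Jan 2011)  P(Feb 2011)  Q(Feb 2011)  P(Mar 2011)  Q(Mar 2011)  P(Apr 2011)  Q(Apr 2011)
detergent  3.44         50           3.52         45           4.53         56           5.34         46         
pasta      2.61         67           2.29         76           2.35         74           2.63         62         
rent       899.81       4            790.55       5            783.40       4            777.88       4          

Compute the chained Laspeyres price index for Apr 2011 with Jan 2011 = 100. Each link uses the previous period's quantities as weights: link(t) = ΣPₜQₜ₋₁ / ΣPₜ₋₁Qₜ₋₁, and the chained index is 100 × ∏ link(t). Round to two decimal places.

Link Jan 2011→Feb 2011:
ΣP(Feb 2011)Q(Jan 2011) = 3.52×50 + 2.29×67 + 790.55×4 = 176 + 153.43 + 3162.2 = 3491.63
ΣP(Jan 2011)Q(Jan 2011) = 3.44×50 + 2.61×67 + 899.81×4 = 172 + 174.87 + 3599.24 = 3946.11
link = 3491.63/3946.11 = 0.884828
Link Feb 2011→Mar 2011:
ΣP(Mar 2011)Q(Feb 2011) = 4.53×45 + 2.35×76 + 783.40×5 = 203.85 + 178.6 + 3917 = 4299.45
ΣP(Feb 2011)Q(Feb 2011) = 3.52×45 + 2.29×76 + 790.55×5 = 158.4 + 174.04 + 3952.75 = 4285.19
link = 4299.45/4285.19 = 1.003328
Link Mar 2011→Apr 2011:
ΣP(Apr 2011)Q(Mar 2011) = 5.34×56 + 2.63×74 + 777.88×4 = 299.04 + 194.62 + 3111.52 = 3605.18
ΣP(Mar 2011)Q(Mar 2011) = 4.53×56 + 2.35×74 + 783.40×4 = 253.68 + 173.9 + 3133.6 = 3561.18
link = 3605.18/3561.18 = 1.012355
Chained index = 100 × 0.884828 × 1.003328 × 1.012355 = 89.8742

89.87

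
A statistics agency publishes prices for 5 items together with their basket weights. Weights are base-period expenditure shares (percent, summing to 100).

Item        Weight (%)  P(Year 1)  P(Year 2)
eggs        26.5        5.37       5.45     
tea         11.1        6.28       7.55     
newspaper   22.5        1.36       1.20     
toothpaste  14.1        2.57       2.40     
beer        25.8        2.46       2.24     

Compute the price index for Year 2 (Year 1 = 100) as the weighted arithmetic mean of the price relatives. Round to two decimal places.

96.75

eggs: 26.5 × (5.45/5.37) = 26.5 × 1.014898 = 26.8948
tea: 11.1 × (7.55/6.28) = 11.1 × 1.202229 = 13.3447
newspaper: 22.5 × (1.20/1.36) = 22.5 × 0.882353 = 19.8529
toothpaste: 14.1 × (2.40/2.57) = 14.1 × 0.933852 = 13.1673
beer: 25.8 × (2.24/2.46) = 25.8 × 0.910569 = 23.4927
Index = Σ wᵢ·(p₁ᵢ/p₀ᵢ) = 26.8948 + 13.3447 + 19.8529 + 13.1673 + 23.4927 = 96.7525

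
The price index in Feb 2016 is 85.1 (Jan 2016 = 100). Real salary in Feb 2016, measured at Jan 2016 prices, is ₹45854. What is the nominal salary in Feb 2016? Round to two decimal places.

Nominal = Real × (Index/100) = 45854 × (85.1/100)
        = 45854 × 0.851 = 39021.7540

39021.75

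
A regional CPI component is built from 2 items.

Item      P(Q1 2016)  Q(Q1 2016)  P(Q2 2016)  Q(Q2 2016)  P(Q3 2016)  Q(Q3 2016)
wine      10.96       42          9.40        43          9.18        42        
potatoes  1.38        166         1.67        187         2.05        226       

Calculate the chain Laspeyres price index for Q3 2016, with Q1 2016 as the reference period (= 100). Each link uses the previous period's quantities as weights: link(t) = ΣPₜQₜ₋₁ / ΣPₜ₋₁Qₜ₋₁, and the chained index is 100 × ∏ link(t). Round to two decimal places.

105.86

Link Q1 2016→Q2 2016:
ΣP(Q2 2016)Q(Q1 2016) = 9.40×42 + 1.67×166 = 394.8 + 277.22 = 672.02
ΣP(Q1 2016)Q(Q1 2016) = 10.96×42 + 1.38×166 = 460.32 + 229.08 = 689.4
link = 672.02/689.4 = 0.974790
Link Q2 2016→Q3 2016:
ΣP(Q3 2016)Q(Q2 2016) = 9.18×43 + 2.05×187 = 394.74 + 383.35 = 778.09
ΣP(Q2 2016)Q(Q2 2016) = 9.40×43 + 1.67×187 = 404.2 + 312.29 = 716.49
link = 778.09/716.49 = 1.085975
Chained index = 100 × 0.974790 × 1.085975 = 105.8597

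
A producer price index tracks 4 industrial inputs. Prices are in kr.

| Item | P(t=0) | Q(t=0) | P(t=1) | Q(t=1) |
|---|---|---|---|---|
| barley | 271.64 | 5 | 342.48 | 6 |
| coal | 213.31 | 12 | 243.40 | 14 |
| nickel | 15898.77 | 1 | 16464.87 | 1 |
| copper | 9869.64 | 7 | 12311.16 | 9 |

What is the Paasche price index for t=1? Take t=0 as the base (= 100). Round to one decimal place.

Paasche price index uses current-period quantities as weights.
ΣP(t=1)·Q(t=1) = 342.48×6 + 243.40×14 + 16464.87×1 + 12311.16×9 = 2054.88 + 3407.6 + 16464.87 + 110800.44 = 132727.79
ΣP(t=0)·Q(t=1) = 271.64×6 + 213.31×14 + 15898.77×1 + 9869.64×9 = 1629.84 + 2986.34 + 15898.77 + 88826.76 = 109341.71
Index = 132727.79 / 109341.71 × 100 = 121.3881

121.4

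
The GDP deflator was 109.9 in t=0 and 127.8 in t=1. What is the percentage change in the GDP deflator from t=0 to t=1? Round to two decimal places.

16.29%

Change = (127.8 − 109.9) / 109.9 × 100
       = 17.9 / 109.9 × 100 = 16.2875%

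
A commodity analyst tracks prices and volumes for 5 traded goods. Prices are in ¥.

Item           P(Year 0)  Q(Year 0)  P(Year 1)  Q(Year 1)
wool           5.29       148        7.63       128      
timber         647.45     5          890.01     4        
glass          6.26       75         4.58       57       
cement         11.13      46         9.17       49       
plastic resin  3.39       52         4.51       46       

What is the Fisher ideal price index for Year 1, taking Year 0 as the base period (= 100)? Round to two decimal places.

126.59

Laspeyres component (base-period weights):
ΣP(Year 1)Q(Year 0) = 7.63×148 + 890.01×5 + 4.58×75 + 9.17×46 + 4.51×52 = 1129.24 + 4450.05 + 343.5 + 421.82 + 234.52 = 6579.13
ΣP(Year 0)Q(Year 0) = 5.29×148 + 647.45×5 + 6.26×75 + 11.13×46 + 3.39×52 = 782.92 + 3237.25 + 469.5 + 511.98 + 176.28 = 5177.93
L = 6579.13 / 5177.93 × 100 = 127.0610
Paasche component (current-period weights):
ΣP(Year 1)Q(Year 1) = 7.63×128 + 890.01×4 + 4.58×57 + 9.17×49 + 4.51×46 = 976.64 + 3560.04 + 261.06 + 449.33 + 207.46 = 5454.53
ΣP(Year 0)Q(Year 1) = 5.29×128 + 647.45×4 + 6.26×57 + 11.13×49 + 3.39×46 = 677.12 + 2589.8 + 356.82 + 545.37 + 155.94 = 4325.05
P = 5454.53 / 4325.05 × 100 = 126.1148
Fisher = √(L × P) = √(127.0610 × 126.1148) = 126.5870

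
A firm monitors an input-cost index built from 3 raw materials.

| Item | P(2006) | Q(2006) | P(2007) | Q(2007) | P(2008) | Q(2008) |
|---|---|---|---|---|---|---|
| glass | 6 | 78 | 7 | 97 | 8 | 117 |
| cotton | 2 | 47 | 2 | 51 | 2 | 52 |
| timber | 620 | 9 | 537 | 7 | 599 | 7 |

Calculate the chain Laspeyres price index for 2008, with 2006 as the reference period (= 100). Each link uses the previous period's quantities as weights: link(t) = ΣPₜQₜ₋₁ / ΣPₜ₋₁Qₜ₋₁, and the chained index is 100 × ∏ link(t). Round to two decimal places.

99.53

Link 2006→2007:
ΣP(2007)Q(2006) = 7×78 + 2×47 + 537×9 = 546 + 94 + 4833 = 5473
ΣP(2006)Q(2006) = 6×78 + 2×47 + 620×9 = 468 + 94 + 5580 = 6142
link = 5473/6142 = 0.891078
Link 2007→2008:
ΣP(2008)Q(2007) = 8×97 + 2×51 + 599×7 = 776 + 102 + 4193 = 5071
ΣP(2007)Q(2007) = 7×97 + 2×51 + 537×7 = 679 + 102 + 3759 = 4540
link = 5071/4540 = 1.116960
Chained index = 100 × 0.891078 × 1.116960 = 99.5299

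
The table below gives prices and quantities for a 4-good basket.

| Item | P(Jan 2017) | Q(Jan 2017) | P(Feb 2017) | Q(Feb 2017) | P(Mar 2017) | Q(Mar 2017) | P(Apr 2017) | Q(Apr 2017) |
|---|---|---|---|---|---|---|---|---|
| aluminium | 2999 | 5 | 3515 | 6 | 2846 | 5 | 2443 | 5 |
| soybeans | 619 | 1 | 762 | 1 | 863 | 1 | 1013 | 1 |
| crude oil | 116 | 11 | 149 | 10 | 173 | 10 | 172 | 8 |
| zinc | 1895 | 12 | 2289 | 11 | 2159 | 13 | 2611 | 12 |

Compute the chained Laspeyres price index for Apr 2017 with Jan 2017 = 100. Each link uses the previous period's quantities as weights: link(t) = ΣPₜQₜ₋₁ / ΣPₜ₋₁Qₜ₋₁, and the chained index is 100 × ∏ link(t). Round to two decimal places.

Link Jan 2017→Feb 2017:
ΣP(Feb 2017)Q(Jan 2017) = 3515×5 + 762×1 + 149×11 + 2289×12 = 17575 + 762 + 1639 + 27468 = 47444
ΣP(Jan 2017)Q(Jan 2017) = 2999×5 + 619×1 + 116×11 + 1895×12 = 14995 + 619 + 1276 + 22740 = 39630
link = 47444/39630 = 1.197174
Link Feb 2017→Mar 2017:
ΣP(Mar 2017)Q(Feb 2017) = 2846×6 + 863×1 + 173×10 + 2159×11 = 17076 + 863 + 1730 + 23749 = 43418
ΣP(Feb 2017)Q(Feb 2017) = 3515×6 + 762×1 + 149×10 + 2289×11 = 21090 + 762 + 1490 + 25179 = 48521
link = 43418/48521 = 0.894829
Link Mar 2017→Apr 2017:
ΣP(Apr 2017)Q(Mar 2017) = 2443×5 + 1013×1 + 172×10 + 2611×13 = 12215 + 1013 + 1720 + 33943 = 48891
ΣP(Mar 2017)Q(Mar 2017) = 2846×5 + 863×1 + 173×10 + 2159×13 = 14230 + 863 + 1730 + 28067 = 44890
link = 48891/44890 = 1.089129
Chained index = 100 × 1.197174 × 0.894829 × 1.089129 = 116.6747

116.67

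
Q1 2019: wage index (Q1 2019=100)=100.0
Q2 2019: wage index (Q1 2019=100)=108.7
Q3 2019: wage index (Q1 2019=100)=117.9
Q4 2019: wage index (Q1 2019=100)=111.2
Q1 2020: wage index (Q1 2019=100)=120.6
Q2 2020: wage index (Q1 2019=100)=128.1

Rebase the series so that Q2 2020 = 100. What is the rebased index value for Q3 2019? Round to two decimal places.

Rebased(Q3 2019) = 117.9 / 128.1 × 100 = 92.0375

92.04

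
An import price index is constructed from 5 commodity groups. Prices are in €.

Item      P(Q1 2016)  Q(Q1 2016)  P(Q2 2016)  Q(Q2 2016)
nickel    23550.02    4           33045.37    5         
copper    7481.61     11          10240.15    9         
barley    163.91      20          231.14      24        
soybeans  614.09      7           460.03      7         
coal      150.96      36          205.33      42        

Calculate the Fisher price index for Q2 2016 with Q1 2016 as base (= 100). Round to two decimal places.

137.43

Laspeyres component (base-period weights):
ΣP(Q2 2016)Q(Q1 2016) = 33045.37×4 + 10240.15×11 + 231.14×20 + 460.03×7 + 205.33×36 = 132181.48 + 112641.65 + 4622.8 + 3220.21 + 7391.88 = 260058.02
ΣP(Q1 2016)Q(Q1 2016) = 23550.02×4 + 7481.61×11 + 163.91×20 + 614.09×7 + 150.96×36 = 94200.08 + 82297.71 + 3278.2 + 4298.63 + 5434.56 = 189509.18
L = 260058.02 / 189509.18 × 100 = 137.2271
Paasche component (current-period weights):
ΣP(Q2 2016)Q(Q2 2016) = 33045.37×5 + 10240.15×9 + 231.14×24 + 460.03×7 + 205.33×42 = 165226.85 + 92161.35 + 5547.36 + 3220.21 + 8623.86 = 274779.63
ΣP(Q1 2016)Q(Q2 2016) = 23550.02×5 + 7481.61×9 + 163.91×24 + 614.09×7 + 150.96×42 = 117750.1 + 67334.49 + 3933.84 + 4298.63 + 6340.32 = 199657.38
P = 274779.63 / 199657.38 × 100 = 137.6256
Fisher = √(L × P) = √(137.2271 × 137.6256) = 137.4262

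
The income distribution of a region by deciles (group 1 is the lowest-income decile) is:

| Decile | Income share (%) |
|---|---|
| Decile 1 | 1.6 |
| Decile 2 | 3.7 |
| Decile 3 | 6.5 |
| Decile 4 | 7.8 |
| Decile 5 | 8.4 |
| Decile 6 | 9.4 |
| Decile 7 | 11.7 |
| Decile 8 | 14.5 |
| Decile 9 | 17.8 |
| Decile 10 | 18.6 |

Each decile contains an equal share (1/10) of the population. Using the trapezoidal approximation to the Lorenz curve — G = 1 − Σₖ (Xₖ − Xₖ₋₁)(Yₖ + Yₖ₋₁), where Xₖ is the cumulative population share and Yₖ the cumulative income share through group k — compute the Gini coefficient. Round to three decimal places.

Cumulative income shares Yₖ: 0.0160, 0.0530, 0.1180, 0.1960, 0.2800, 0.3740, 0.4910, 0.6360, 0.8140, 1.0000
Σ (Xₖ−Xₖ₋₁)(Yₖ+Yₖ₋₁) = (1/10)(0.0160+0.0000) + (1/10)(0.0530+0.0160) + (1/10)(0.1180+0.0530) + (1/10)(0.1960+0.1180) + (1/10)(0.2800+0.1960) + (1/10)(0.3740+0.2800) + (1/10)(0.4910+0.3740) + (1/10)(0.6360+0.4910) + (1/10)(0.8140+0.6360) + (1/10)(1.0000+0.8140)
  = 0.0016 + 0.0069 + 0.0171 + 0.0314 + 0.0476 + 0.0654 + 0.0865 + 0.1127 + 0.1450 + 0.1814 = 0.6956
G = 1 − 0.6956 = 0.3044

0.304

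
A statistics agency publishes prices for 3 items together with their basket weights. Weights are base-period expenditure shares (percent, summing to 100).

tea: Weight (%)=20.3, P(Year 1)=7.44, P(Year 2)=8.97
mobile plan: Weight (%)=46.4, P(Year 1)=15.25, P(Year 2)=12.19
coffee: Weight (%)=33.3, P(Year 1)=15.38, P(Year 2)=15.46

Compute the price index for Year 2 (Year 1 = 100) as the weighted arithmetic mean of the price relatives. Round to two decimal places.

tea: 20.3 × (8.97/7.44) = 20.3 × 1.205645 = 24.4746
mobile plan: 46.4 × (12.19/15.25) = 46.4 × 0.799344 = 37.0896
coffee: 33.3 × (15.46/15.38) = 33.3 × 1.005202 = 33.4732
Index = Σ wᵢ·(p₁ᵢ/p₀ᵢ) = 24.4746 + 37.0896 + 33.4732 = 95.0374

95.04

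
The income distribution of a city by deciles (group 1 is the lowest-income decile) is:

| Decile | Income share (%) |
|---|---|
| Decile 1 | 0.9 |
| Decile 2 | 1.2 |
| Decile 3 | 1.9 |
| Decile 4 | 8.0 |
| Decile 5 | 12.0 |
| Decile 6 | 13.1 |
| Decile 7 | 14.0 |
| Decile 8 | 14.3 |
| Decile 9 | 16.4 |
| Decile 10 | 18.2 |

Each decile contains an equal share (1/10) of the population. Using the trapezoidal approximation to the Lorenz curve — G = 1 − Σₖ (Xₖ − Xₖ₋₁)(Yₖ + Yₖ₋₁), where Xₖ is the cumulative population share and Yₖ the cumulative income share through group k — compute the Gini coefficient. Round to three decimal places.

0.343

Cumulative income shares Yₖ: 0.0090, 0.0210, 0.0400, 0.1200, 0.2400, 0.3710, 0.5110, 0.6540, 0.8180, 1.0000
Σ (Xₖ−Xₖ₋₁)(Yₖ+Yₖ₋₁) = (1/10)(0.0090+0.0000) + (1/10)(0.0210+0.0090) + (1/10)(0.0400+0.0210) + (1/10)(0.1200+0.0400) + (1/10)(0.2400+0.1200) + (1/10)(0.3710+0.2400) + (1/10)(0.5110+0.3710) + (1/10)(0.6540+0.5110) + (1/10)(0.8180+0.6540) + (1/10)(1.0000+0.8180)
  = 0.0009 + 0.0030 + 0.0061 + 0.0160 + 0.0360 + 0.0611 + 0.0882 + 0.1165 + 0.1472 + 0.1818 = 0.6568
G = 1 − 0.6568 = 0.3432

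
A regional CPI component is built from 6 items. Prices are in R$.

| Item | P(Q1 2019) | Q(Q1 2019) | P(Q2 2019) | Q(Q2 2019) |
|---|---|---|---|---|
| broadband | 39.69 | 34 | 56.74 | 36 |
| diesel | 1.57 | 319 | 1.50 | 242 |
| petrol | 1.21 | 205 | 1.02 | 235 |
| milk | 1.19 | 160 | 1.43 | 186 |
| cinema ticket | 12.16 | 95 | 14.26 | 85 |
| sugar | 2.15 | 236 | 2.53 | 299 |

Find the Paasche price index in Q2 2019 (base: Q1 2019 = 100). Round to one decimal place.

Paasche price index uses current-period quantities as weights.
ΣP(Q2 2019)·Q(Q2 2019) = 56.74×36 + 1.50×242 + 1.02×235 + 1.43×186 + 14.26×85 + 2.53×299 = 2042.64 + 363 + 239.7 + 265.98 + 1212.1 + 756.47 = 4879.89
ΣP(Q1 2019)·Q(Q2 2019) = 39.69×36 + 1.57×242 + 1.21×235 + 1.19×186 + 12.16×85 + 2.15×299 = 1428.84 + 379.94 + 284.35 + 221.34 + 1033.6 + 642.85 = 3990.92
Index = 4879.89 / 3990.92 × 100 = 122.2748

122.3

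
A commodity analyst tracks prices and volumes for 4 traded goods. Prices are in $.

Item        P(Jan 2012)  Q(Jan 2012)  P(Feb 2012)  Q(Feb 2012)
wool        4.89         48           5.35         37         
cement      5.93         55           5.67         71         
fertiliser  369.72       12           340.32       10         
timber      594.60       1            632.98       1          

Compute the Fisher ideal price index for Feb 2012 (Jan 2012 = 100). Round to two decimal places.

Laspeyres component (base-period weights):
ΣP(Feb 2012)Q(Jan 2012) = 5.35×48 + 5.67×55 + 340.32×12 + 632.98×1 = 256.8 + 311.85 + 4083.84 + 632.98 = 5285.47
ΣP(Jan 2012)Q(Jan 2012) = 4.89×48 + 5.93×55 + 369.72×12 + 594.60×1 = 234.72 + 326.15 + 4436.64 + 594.6 = 5592.11
L = 5285.47 / 5592.11 × 100 = 94.5166
Paasche component (current-period weights):
ΣP(Feb 2012)Q(Feb 2012) = 5.35×37 + 5.67×71 + 340.32×10 + 632.98×1 = 197.95 + 402.57 + 3403.2 + 632.98 = 4636.7
ΣP(Jan 2012)Q(Feb 2012) = 4.89×37 + 5.93×71 + 369.72×10 + 594.60×1 = 180.93 + 421.03 + 3697.2 + 594.6 = 4893.76
P = 4636.7 / 4893.76 × 100 = 94.7472
Fisher = √(L × P) = √(94.5166 × 94.7472) = 94.6318

94.63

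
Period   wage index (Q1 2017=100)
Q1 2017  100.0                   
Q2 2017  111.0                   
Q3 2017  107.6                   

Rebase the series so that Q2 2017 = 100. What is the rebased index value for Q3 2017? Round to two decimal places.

Rebased(Q3 2017) = 107.6 / 111.0 × 100 = 96.9369

96.94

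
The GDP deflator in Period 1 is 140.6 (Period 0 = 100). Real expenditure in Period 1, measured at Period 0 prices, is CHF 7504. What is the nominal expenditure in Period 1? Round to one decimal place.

10550.6

Nominal = Real × (Index/100) = 7504 × (140.6/100)
        = 7504 × 1.406 = 10550.6240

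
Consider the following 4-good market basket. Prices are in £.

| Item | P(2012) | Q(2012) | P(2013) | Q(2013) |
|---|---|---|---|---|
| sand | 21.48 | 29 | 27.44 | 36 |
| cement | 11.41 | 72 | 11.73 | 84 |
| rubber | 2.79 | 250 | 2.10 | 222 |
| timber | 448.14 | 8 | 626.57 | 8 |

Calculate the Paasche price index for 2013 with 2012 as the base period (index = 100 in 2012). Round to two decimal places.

Paasche price index uses current-period quantities as weights.
ΣP(2013)·Q(2013) = 27.44×36 + 11.73×84 + 2.10×222 + 626.57×8 = 987.84 + 985.32 + 466.2 + 5012.56 = 7451.92
ΣP(2012)·Q(2013) = 21.48×36 + 11.41×84 + 2.79×222 + 448.14×8 = 773.28 + 958.44 + 619.38 + 3585.12 = 5936.22
Index = 7451.92 / 5936.22 × 100 = 125.5331

125.53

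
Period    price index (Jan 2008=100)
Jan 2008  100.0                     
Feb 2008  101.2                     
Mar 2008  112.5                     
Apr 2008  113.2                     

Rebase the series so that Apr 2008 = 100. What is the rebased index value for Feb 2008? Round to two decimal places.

89.40

Rebased(Feb 2008) = 101.2 / 113.2 × 100 = 89.3993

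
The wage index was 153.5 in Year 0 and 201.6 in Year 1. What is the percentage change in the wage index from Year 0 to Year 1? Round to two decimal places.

31.34%

Change = (201.6 − 153.5) / 153.5 × 100
       = 48.1 / 153.5 × 100 = 31.3355%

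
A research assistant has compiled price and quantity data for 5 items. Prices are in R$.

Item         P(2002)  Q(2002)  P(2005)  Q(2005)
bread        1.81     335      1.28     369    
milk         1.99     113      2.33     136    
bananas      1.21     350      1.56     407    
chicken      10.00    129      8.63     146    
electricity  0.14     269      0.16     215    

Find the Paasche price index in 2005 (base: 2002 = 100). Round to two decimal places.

Paasche price index uses current-period quantities as weights.
ΣP(2005)·Q(2005) = 1.28×369 + 2.33×136 + 1.56×407 + 8.63×146 + 0.16×215 = 472.32 + 316.88 + 634.92 + 1259.98 + 34.4 = 2718.5
ΣP(2002)·Q(2005) = 1.81×369 + 1.99×136 + 1.21×407 + 10.00×146 + 0.14×215 = 667.89 + 270.64 + 492.47 + 1460 + 30.1 = 2921.1
Index = 2718.5 / 2921.1 × 100 = 93.0643

93.06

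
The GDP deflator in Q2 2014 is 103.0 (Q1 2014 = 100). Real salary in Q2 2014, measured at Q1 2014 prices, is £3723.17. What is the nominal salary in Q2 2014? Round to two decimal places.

3834.87

Nominal = Real × (Index/100) = 3723.17 × (103.0/100)
        = 3723.17 × 1.030 = 3834.8651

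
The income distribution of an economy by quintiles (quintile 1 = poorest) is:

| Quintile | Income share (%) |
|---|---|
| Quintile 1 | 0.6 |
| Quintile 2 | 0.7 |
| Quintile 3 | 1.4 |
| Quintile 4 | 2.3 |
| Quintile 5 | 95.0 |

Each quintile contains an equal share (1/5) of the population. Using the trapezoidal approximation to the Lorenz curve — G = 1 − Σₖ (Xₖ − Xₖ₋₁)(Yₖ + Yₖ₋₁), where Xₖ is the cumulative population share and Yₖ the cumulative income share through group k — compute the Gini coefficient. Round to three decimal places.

0.762

Cumulative income shares Yₖ: 0.0060, 0.0130, 0.0270, 0.0500, 1.0000
Σ (Xₖ−Xₖ₋₁)(Yₖ+Yₖ₋₁) = (1/5)(0.0060+0.0000) + (1/5)(0.0130+0.0060) + (1/5)(0.0270+0.0130) + (1/5)(0.0500+0.0270) + (1/5)(1.0000+0.0500)
  = 0.0012 + 0.0038 + 0.0080 + 0.0154 + 0.2100 = 0.2384
G = 1 − 0.2384 = 0.7616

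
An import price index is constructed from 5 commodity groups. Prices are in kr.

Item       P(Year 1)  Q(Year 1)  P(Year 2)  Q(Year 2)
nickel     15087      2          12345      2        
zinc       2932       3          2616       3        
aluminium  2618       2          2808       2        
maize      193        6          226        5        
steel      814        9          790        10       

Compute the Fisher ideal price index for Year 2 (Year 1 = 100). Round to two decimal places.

88.49

Laspeyres component (base-period weights):
ΣP(Year 2)Q(Year 1) = 12345×2 + 2616×3 + 2808×2 + 226×6 + 790×9 = 24690 + 7848 + 5616 + 1356 + 7110 = 46620
ΣP(Year 1)Q(Year 1) = 15087×2 + 2932×3 + 2618×2 + 193×6 + 814×9 = 30174 + 8796 + 5236 + 1158 + 7326 = 52690
L = 46620 / 52690 × 100 = 88.4798
Paasche component (current-period weights):
ΣP(Year 2)Q(Year 2) = 12345×2 + 2616×3 + 2808×2 + 226×5 + 790×10 = 24690 + 7848 + 5616 + 1130 + 7900 = 47184
ΣP(Year 1)Q(Year 2) = 15087×2 + 2932×3 + 2618×2 + 193×5 + 814×10 = 30174 + 8796 + 5236 + 965 + 8140 = 53311
P = 47184 / 53311 × 100 = 88.5071
Fisher = √(L × P) = √(88.4798 × 88.5071) = 88.4934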